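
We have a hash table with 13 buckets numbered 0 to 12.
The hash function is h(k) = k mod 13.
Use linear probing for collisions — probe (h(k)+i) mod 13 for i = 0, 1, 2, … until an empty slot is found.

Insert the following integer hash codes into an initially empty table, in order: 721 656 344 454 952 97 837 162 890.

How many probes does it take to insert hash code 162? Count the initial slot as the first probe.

721: h=6 => slot 6
656: h=6, probe 6,7 => slot 7
344: h=6, probe 6,7,8 => slot 8
454: h=12 => slot 12
952: h=3 => slot 3
97: h=6, probe 6,7,8,9 => slot 9
837: h=5 => slot 5
162: h=6, probe 6,7,8,9,10 => slot 10
890: h=6, probe 6,7,8,9,10,11 => slot 11
Table: [—, —, —, 952, —, 837, 721, 656, 344, 97, 162, 890, 454]

5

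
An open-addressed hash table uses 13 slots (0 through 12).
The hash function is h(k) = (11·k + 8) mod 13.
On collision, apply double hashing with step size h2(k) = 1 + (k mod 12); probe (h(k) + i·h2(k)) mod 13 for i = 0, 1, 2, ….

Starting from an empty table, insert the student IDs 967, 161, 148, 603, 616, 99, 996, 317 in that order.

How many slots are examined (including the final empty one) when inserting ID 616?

3

Insert 967: h=11, slot 11 empty → index 11.
Insert 161: h=11, h2=6, slot 11 occupied → index 4.
Insert 148: h=11, h2=5, slot 11 occupied → index 3.
Insert 603: h=11, h2=4, slot 11 occupied → index 2.
Insert 616: h=11, h2=5, slots 11,3 occupied → index 8.
Insert 99: h=5, slot 5 empty → index 5.
Insert 996: h=5, h2=1, slot 5 occupied → index 6.
Insert 317: h=11, h2=6, slots 11,4 occupied → index 10.
Table: [_, _, 603, 148, 161, 99, 996, _, 616, _, 317, 967, _]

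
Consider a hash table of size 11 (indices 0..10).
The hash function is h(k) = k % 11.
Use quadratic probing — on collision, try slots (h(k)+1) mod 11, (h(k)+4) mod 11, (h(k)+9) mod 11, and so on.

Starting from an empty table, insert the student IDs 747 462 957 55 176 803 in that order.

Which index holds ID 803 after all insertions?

747 hashes to 10; slot 10 is free → place at 10.
462 hashes to 0; slot 0 is free → place at 0.
957 hashes to 0; 0 taken → place at 1.
55 hashes to 0; 0,1 taken → place at 4.
176 hashes to 0; 0,1,4 taken → place at 9.
803 hashes to 0; 0,1,4,9 taken → place at 5.
Table: [462, 957, ., ., 55, 803, ., ., ., 176, 747]

5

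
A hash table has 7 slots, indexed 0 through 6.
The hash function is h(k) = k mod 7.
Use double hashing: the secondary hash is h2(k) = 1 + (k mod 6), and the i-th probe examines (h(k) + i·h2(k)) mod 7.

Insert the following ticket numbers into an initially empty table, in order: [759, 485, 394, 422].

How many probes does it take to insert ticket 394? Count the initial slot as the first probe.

2

759 hashes to 3; slot 3 is free → place at 3.
485 hashes to 2; slot 2 is free → place at 2.
394 hashes to 2, h2=5; 2 taken → place at 0.
422 hashes to 2, h2=3; 2 taken → place at 5.
Table: [394, —, 485, 759, —, 422, —]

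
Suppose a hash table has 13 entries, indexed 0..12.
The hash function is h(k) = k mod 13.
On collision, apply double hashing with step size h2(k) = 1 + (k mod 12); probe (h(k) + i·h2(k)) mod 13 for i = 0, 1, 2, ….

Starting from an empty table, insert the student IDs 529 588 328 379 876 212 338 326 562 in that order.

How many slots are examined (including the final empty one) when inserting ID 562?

529: h=9 -> slot 9
588: h=3 -> slot 3
328: h=3, h2=5, probe 3,8 -> slot 8
379: h=2 -> slot 2
876: h=5 -> slot 5
212: h=4 -> slot 4
338: h=0 -> slot 0
326: h=1 -> slot 1
562: h=3, h2=11, probe 3,1,12 -> slot 12
Table: [338, 326, 379, 588, 212, 876, ., ., 328, 529, ., ., 562]

3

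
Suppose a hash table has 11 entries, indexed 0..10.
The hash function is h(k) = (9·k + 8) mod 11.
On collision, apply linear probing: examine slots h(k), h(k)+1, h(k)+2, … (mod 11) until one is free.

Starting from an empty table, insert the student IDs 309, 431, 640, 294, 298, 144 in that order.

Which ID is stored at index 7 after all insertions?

309: h=6 -> slot 6
431: h=4 -> slot 4
640: h=4, probe 4,5 -> slot 5
294: h=3 -> slot 3
298: h=6, probe 6,7 -> slot 7
144: h=6, probe 6,7,8 -> slot 8
Table: [_, _, _, 294, 431, 640, 309, 298, 144, _, _]

298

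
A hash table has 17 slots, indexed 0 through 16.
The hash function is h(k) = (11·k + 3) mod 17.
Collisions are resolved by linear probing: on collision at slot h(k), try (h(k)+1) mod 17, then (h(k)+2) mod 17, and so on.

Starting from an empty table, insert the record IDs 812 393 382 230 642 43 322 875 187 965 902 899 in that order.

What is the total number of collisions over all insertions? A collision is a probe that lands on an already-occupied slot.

5

812 hashes to 10; slot 10 is free => place at 10.
393 hashes to 8; slot 8 is free => place at 8.
382 hashes to 6; slot 6 is free => place at 6.
230 hashes to 0; slot 0 is free => place at 0.
642 hashes to 10; 10 taken => place at 11.
43 hashes to 0; 0 taken => place at 1.
322 hashes to 9; slot 9 is free => place at 9.
875 hashes to 6; 6 taken => place at 7.
187 hashes to 3; slot 3 is free => place at 3.
965 hashes to 10; 10,11 taken => place at 12.
902 hashes to 14; slot 14 is free => place at 14.
899 hashes to 15; slot 15 is free => place at 15.
Table: [230, 43, ∅, 187, ∅, ∅, 382, 875, 393, 322, 812, 642, 965, ∅, 902, 899, ∅]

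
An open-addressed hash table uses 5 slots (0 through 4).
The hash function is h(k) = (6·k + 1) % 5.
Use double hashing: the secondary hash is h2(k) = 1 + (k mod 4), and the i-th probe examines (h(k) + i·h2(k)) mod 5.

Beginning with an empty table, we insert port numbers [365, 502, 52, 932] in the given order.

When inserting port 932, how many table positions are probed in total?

3

365: h=1 -> slot 1
502: h=3 -> slot 3
52: h=3, h2=1, probe 3,4 -> slot 4
932: h=3, h2=1, probe 3,4,0 -> slot 0
Table: [932, 365, —, 502, 52]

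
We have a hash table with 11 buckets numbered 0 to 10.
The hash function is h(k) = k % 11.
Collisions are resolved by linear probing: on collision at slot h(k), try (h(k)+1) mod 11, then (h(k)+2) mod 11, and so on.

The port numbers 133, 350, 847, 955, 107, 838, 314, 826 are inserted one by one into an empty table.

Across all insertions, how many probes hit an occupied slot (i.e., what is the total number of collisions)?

3

Insert 133: h=1, slot 1 empty -> index 1.
Insert 350: h=9, slot 9 empty -> index 9.
Insert 847: h=0, slot 0 empty -> index 0.
Insert 955: h=9, slot 9 occupied -> index 10.
Insert 107: h=8, slot 8 empty -> index 8.
Insert 838: h=2, slot 2 empty -> index 2.
Insert 314: h=6, slot 6 empty -> index 6.
Insert 826: h=1, slots 1,2 occupied -> index 3.
Table: [847, 133, 838, 826, —, —, 314, —, 107, 350, 955]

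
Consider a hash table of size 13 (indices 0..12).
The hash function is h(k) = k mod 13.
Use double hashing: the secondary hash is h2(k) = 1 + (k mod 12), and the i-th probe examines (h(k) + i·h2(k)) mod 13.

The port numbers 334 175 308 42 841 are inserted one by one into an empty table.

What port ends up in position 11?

841

Insert 334: h=9, slot 9 empty => index 9.
Insert 175: h=6, slot 6 empty => index 6.
Insert 308: h=9, h2=9, slot 9 occupied => index 5.
Insert 42: h=3, slot 3 empty => index 3.
Insert 841: h=9, h2=2, slot 9 occupied => index 11.
Table: [-, -, -, 42, -, 308, 175, -, -, 334, -, 841, -]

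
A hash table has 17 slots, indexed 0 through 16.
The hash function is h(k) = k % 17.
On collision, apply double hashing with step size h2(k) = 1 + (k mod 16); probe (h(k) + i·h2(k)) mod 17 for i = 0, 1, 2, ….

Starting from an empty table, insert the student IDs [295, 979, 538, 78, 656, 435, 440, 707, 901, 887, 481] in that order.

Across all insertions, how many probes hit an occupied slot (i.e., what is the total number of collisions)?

295: h=6 => slot 6
979: h=10 => slot 10
538: h=11 => slot 11
78: h=10, h2=15, probe 10,8 => slot 8
656: h=10, h2=1, probe 10,11,12 => slot 12
435: h=10, h2=4, probe 10,14 => slot 14
440: h=15 => slot 15
707: h=10, h2=4, probe 10,14,1 => slot 1
901: h=0 => slot 0
887: h=3 => slot 3
481: h=5 => slot 5
Table: [901, 707, —, 887, —, 481, 295, —, 78, —, 979, 538, 656, —, 435, 440, —]

6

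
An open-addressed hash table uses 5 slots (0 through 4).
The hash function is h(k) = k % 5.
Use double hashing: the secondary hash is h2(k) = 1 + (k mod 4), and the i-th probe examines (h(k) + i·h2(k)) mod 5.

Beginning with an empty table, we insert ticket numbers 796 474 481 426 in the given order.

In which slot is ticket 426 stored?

Insert 796: h=1, slot 1 empty → index 1.
Insert 474: h=4, slot 4 empty → index 4.
Insert 481: h=1, h2=2, slot 1 occupied → index 3.
Insert 426: h=1, h2=3, slots 1,4 occupied → index 2.
Table: [-, 796, 426, 481, 474]

2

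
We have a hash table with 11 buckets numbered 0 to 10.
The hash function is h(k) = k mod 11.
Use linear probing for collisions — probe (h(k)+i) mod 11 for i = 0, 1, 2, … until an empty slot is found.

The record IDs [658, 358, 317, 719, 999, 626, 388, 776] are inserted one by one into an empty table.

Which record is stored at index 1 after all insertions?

626

Insert 658: h=9, slot 9 empty => index 9.
Insert 358: h=6, slot 6 empty => index 6.
Insert 317: h=9, slot 9 occupied => index 10.
Insert 719: h=4, slot 4 empty => index 4.
Insert 999: h=9, slots 9,10 occupied => index 0.
Insert 626: h=10, slots 10,0 occupied => index 1.
Insert 388: h=3, slot 3 empty => index 3.
Insert 776: h=6, slot 6 occupied => index 7.
Table: [999, 626, ., 388, 719, ., 358, 776, ., 658, 317]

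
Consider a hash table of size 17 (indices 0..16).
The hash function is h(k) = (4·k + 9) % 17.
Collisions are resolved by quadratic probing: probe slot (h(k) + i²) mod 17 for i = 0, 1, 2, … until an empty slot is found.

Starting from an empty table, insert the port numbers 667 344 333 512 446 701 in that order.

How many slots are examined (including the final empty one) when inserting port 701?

5

667 hashes to 8; slot 8 is free -> place at 8.
344 hashes to 8; 8 taken -> place at 9.
333 hashes to 15; slot 15 is free -> place at 15.
512 hashes to 0; slot 0 is free -> place at 0.
446 hashes to 8; 8,9 taken -> place at 12.
701 hashes to 8; 8,9,12,0 taken -> place at 7.
Table: [512, ., ., ., ., ., ., 701, 667, 344, ., ., 446, ., ., 333, .]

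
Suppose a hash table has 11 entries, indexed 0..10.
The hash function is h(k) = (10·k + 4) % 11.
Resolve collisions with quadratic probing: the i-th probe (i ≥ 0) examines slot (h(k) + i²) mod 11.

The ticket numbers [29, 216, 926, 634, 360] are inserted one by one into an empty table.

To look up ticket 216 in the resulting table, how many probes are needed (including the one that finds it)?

Insert 29: h=8, slot 8 empty -> index 8.
Insert 216: h=8, slot 8 occupied -> index 9.
Insert 926: h=2, slot 2 empty -> index 2.
Insert 634: h=8, slots 8,9 occupied -> index 1.
Insert 360: h=7, slot 7 empty -> index 7.
Table: [-, 634, 926, -, -, -, -, 360, 29, 216, -]
Lookup 216: h=8, probe 8,9 → found at 9.

2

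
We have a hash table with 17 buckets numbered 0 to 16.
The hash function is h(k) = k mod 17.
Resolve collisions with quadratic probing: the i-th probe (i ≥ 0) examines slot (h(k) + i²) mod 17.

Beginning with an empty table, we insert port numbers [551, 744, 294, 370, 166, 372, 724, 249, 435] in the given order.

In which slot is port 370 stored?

Insert 551: h=7, slot 7 empty -> index 7.
Insert 744: h=13, slot 13 empty -> index 13.
Insert 294: h=5, slot 5 empty -> index 5.
Insert 370: h=13, slot 13 occupied -> index 14.
Insert 166: h=13, slots 13,14 occupied -> index 0.
Insert 372: h=15, slot 15 empty -> index 15.
Insert 724: h=10, slot 10 empty -> index 10.
Insert 249: h=11, slot 11 empty -> index 11.
Insert 435: h=10, slots 10,11,14 occupied -> index 2.
Table: [166, —, 435, —, —, 294, —, 551, —, —, 724, 249, —, 744, 370, 372, —]

14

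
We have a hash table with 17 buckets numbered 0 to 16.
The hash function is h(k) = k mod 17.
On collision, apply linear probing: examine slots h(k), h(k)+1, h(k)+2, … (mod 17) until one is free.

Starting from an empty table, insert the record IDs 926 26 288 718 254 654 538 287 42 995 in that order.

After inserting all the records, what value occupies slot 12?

926: h=8 → slot 8
26: h=9 → slot 9
288: h=16 → slot 16
718: h=4 → slot 4
254: h=16, probe 16,0 → slot 0
654: h=8, probe 8,9,10 → slot 10
538: h=11 → slot 11
287: h=15 → slot 15
42: h=8, probe 8,9,10,11,12 → slot 12
995: h=9, probe 9,10,11,12,13 → slot 13
Table: [254, ., ., ., 718, ., ., ., 926, 26, 654, 538, 42, 995, ., 287, 288]

42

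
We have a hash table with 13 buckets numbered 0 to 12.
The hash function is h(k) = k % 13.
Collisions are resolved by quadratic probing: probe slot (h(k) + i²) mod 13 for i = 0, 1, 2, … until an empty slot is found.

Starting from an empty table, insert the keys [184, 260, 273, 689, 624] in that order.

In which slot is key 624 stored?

184: h=2 → slot 2
260: h=0 → slot 0
273: h=0, probe 0,1 → slot 1
689: h=0, probe 0,1,4 → slot 4
624: h=0, probe 0,1,4,9 → slot 9
Table: [260, 273, 184, ∅, 689, ∅, ∅, ∅, ∅, 624, ∅, ∅, ∅]

9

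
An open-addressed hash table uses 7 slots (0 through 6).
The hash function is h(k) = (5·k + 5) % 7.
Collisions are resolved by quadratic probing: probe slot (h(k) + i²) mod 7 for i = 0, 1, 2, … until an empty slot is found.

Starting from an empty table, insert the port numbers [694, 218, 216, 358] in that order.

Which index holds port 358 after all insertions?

5

694: h=3 -> slot 3
218: h=3, probe 3,4 -> slot 4
216: h=0 -> slot 0
358: h=3, probe 3,4,0,5 -> slot 5
Table: [216, -, -, 694, 218, 358, -]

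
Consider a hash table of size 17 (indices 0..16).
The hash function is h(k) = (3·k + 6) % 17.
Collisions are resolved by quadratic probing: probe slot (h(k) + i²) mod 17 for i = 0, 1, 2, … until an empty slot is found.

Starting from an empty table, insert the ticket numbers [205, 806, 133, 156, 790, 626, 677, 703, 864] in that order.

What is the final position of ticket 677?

205: h=9 => slot 9
806: h=10 => slot 10
133: h=14 => slot 14
156: h=15 => slot 15
790: h=13 => slot 13
626: h=14, probe 14,15,1 => slot 1
677: h=14, probe 14,15,1,6 => slot 6
703: h=7 => slot 7
864: h=14, probe 14,15,1,6,13,5 => slot 5
Table: [∅, 626, ∅, ∅, ∅, 864, 677, 703, ∅, 205, 806, ∅, ∅, 790, 133, 156, ∅]

6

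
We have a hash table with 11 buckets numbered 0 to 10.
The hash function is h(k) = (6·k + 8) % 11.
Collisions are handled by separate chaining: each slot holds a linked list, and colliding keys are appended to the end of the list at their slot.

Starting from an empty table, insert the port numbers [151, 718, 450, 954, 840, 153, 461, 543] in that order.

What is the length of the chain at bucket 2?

Insert 151: h=1, bucket 1 empty -> new chain.
Insert 718: h=4, bucket 4 empty -> new chain.
Insert 450: h=2, bucket 2 empty -> new chain.
Insert 954: h=1, bucket 1 nonempty -> append to chain.
Insert 840: h=10, bucket 10 empty -> new chain.
Insert 153: h=2, bucket 2 nonempty -> append to chain.
Insert 461: h=2, bucket 2 nonempty -> append to chain.
Insert 543: h=10, bucket 10 nonempty -> append to chain.
Final buckets:
0: ∅
1: 151 -> 954
2: 450 -> 153 -> 461
3: ∅
4: 718
5: ∅
6: ∅
7: ∅
8: ∅
9: ∅
10: 840 -> 543

3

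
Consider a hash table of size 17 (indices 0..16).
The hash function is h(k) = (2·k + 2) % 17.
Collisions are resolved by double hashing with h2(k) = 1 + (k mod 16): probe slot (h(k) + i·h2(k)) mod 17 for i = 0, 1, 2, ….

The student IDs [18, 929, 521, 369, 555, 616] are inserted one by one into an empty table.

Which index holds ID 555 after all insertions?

18: h=4 → slot 4
929: h=7 → slot 7
521: h=7, h2=10, probe 7,0 → slot 0
369: h=9 → slot 9
555: h=7, h2=12, probe 7,2 → slot 2
616: h=10 → slot 10
Table: [521, -, 555, -, 18, -, -, 929, -, 369, 616, -, -, -, -, -, -]

2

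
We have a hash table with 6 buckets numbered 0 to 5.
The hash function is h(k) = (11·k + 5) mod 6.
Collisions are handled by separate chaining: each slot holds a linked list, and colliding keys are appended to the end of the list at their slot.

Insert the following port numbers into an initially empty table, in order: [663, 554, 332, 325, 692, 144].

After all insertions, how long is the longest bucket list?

3

Insert 663: h=2, bucket 2 empty -> new chain.
Insert 554: h=3, bucket 3 empty -> new chain.
Insert 332: h=3, bucket 3 nonempty -> append to chain.
Insert 325: h=4, bucket 4 empty -> new chain.
Insert 692: h=3, bucket 3 nonempty -> append to chain.
Insert 144: h=5, bucket 5 empty -> new chain.
Final buckets:
0: —
1: —
2: 663
3: 554 -> 332 -> 692
4: 325
5: 144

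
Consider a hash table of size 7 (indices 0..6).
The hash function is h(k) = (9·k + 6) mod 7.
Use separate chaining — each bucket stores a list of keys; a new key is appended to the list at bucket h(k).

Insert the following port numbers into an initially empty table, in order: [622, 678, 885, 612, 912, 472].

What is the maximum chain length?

3

622 -> bucket 4
678 -> bucket 4 (collision)
885 -> bucket 5
612 -> bucket 5 (collision)
912 -> bucket 3
472 -> bucket 5 (collision)
Final buckets:
0: —
1: —
2: —
3: 912
4: 622 -> 678
5: 885 -> 612 -> 472
6: —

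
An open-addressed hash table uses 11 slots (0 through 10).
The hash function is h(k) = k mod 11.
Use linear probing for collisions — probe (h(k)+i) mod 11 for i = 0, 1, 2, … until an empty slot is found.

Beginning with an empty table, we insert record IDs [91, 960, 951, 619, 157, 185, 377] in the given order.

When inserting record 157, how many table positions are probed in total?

91: h=3 → slot 3
960: h=3, probe 3,4 → slot 4
951: h=5 → slot 5
619: h=3, probe 3,4,5,6 → slot 6
157: h=3, probe 3,4,5,6,7 → slot 7
185: h=9 → slot 9
377: h=3, probe 3,4,5,6,7,8 → slot 8
Table: [—, —, —, 91, 960, 951, 619, 157, 377, 185, —]

5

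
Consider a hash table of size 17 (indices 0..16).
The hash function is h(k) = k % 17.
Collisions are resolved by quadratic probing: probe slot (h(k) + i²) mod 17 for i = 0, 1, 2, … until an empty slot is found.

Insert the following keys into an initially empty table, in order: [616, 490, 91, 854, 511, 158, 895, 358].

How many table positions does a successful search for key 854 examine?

2

616: h=4 -> slot 4
490: h=14 -> slot 14
91: h=6 -> slot 6
854: h=4, probe 4,5 -> slot 5
511: h=1 -> slot 1
158: h=5, probe 5,6,9 -> slot 9
895: h=11 -> slot 11
358: h=1, probe 1,2 -> slot 2
Table: [-, 511, 358, -, 616, 854, 91, -, -, 158, -, 895, -, -, 490, -, -]
Lookup 854: h=4, probe 4,5 → found at 5.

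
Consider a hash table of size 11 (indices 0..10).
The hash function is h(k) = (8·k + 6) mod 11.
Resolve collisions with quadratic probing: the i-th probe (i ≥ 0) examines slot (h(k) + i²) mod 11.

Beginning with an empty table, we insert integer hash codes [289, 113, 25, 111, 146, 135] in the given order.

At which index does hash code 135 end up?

289 hashes to 8; slot 8 is free -> place at 8.
113 hashes to 8; 8 taken -> place at 9.
25 hashes to 8; 8,9 taken -> place at 1.
111 hashes to 3; slot 3 is free -> place at 3.
146 hashes to 8; 8,9,1 taken -> place at 6.
135 hashes to 8; 8,9,1,6 taken -> place at 2.
Table: [_, 25, 135, 111, _, _, 146, _, 289, 113, _]

2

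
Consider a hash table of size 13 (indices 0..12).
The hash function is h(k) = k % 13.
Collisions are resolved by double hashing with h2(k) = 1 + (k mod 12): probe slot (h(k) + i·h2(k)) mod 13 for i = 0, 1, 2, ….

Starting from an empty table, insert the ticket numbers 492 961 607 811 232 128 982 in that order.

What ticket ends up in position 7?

128

492 hashes to 11; slot 11 is free -> place at 11.
961 hashes to 12; slot 12 is free -> place at 12.
607 hashes to 9; slot 9 is free -> place at 9.
811 hashes to 5; slot 5 is free -> place at 5.
232 hashes to 11, h2=5; 11 taken -> place at 3.
128 hashes to 11, h2=9; 11 taken -> place at 7.
982 hashes to 7, h2=11; 7,5,3 taken -> place at 1.
Table: [., 982, ., 232, ., 811, ., 128, ., 607, ., 492, 961]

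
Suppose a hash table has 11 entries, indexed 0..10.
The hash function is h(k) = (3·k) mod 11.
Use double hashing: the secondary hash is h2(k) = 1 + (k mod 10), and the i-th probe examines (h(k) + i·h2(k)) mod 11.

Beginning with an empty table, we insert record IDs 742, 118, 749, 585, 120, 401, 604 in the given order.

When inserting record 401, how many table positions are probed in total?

4

742 hashes to 4; slot 4 is free -> place at 4.
118 hashes to 2; slot 2 is free -> place at 2.
749 hashes to 3; slot 3 is free -> place at 3.
585 hashes to 6; slot 6 is free -> place at 6.
120 hashes to 8; slot 8 is free -> place at 8.
401 hashes to 4, h2=2; 4,6,8 taken -> place at 10.
604 hashes to 8, h2=5; 8,2 taken -> place at 7.
Table: [∅, ∅, 118, 749, 742, ∅, 585, 604, 120, ∅, 401]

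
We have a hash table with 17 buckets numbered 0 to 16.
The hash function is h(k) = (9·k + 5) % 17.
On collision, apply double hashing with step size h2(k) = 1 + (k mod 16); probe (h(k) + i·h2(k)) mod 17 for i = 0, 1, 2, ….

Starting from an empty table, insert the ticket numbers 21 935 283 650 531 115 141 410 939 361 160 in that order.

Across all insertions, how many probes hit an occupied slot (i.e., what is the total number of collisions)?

9

Insert 21: h=7, slot 7 empty -> index 7.
Insert 935: h=5, slot 5 empty -> index 5.
Insert 283: h=2, slot 2 empty -> index 2.
Insert 650: h=7, h2=11, slot 7 occupied -> index 1.
Insert 531: h=7, h2=4, slot 7 occupied -> index 11.
Insert 115: h=3, slot 3 empty -> index 3.
Insert 141: h=16, slot 16 empty -> index 16.
Insert 410: h=6, slot 6 empty -> index 6.
Insert 939: h=7, h2=12, slots 7,2 occupied -> index 14.
Insert 361: h=7, h2=10, slot 7 occupied -> index 0.
Insert 160: h=0, h2=1, slots 0,1,2,3 occupied -> index 4.
Table: [361, 650, 283, 115, 160, 935, 410, 21, -, -, -, 531, -, -, 939, -, 141]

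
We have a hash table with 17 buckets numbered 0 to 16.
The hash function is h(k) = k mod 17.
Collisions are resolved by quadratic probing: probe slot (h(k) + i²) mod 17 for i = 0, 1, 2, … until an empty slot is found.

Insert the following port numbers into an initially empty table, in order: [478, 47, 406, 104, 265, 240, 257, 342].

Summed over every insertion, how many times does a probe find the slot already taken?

10

478 hashes to 2; slot 2 is free → place at 2.
47 hashes to 13; slot 13 is free → place at 13.
406 hashes to 15; slot 15 is free → place at 15.
104 hashes to 2; 2 taken → place at 3.
265 hashes to 10; slot 10 is free → place at 10.
240 hashes to 2; 2,3 taken → place at 6.
257 hashes to 2; 2,3,6 taken → place at 11.
342 hashes to 2; 2,3,6,11 taken → place at 1.
Table: [-, 342, 478, 104, -, -, 240, -, -, -, 265, 257, -, 47, -, 406, -]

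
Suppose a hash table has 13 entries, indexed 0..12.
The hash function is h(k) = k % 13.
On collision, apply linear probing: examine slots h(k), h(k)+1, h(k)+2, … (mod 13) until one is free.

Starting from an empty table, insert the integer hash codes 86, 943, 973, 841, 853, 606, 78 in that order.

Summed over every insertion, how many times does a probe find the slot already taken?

86 hashes to 8; slot 8 is free → place at 8.
943 hashes to 7; slot 7 is free → place at 7.
973 hashes to 11; slot 11 is free → place at 11.
841 hashes to 9; slot 9 is free → place at 9.
853 hashes to 8; 8,9 taken → place at 10.
606 hashes to 8; 8,9,10,11 taken → place at 12.
78 hashes to 0; slot 0 is free → place at 0.
Table: [78, -, -, -, -, -, -, 943, 86, 841, 853, 973, 606]

6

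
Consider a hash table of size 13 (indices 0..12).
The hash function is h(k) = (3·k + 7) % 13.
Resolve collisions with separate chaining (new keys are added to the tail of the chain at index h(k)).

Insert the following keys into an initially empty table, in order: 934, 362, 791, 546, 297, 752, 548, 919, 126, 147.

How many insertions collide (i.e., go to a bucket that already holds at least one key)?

934 -> bucket 1
362 -> bucket 1 (collision)
791 -> bucket 1 (collision)
546 -> bucket 7
297 -> bucket 1 (collision)
752 -> bucket 1 (collision)
548 -> bucket 0
919 -> bucket 8
126 -> bucket 8 (collision)
147 -> bucket 6
Final buckets:
0: 548
1: 934 -> 362 -> 791 -> 297 -> 752
2: _
3: _
4: _
5: _
6: 147
7: 546
8: 919 -> 126
9: _
10: _
11: _
12: _

5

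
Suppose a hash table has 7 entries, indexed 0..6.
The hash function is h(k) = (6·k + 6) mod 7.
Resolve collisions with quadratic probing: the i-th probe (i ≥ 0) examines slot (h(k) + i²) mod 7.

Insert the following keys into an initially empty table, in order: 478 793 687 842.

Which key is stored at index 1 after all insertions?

478 hashes to 4; slot 4 is free -> place at 4.
793 hashes to 4; 4 taken -> place at 5.
687 hashes to 5; 5 taken -> place at 6.
842 hashes to 4; 4,5 taken -> place at 1.
Table: [-, 842, -, -, 478, 793, 687]

842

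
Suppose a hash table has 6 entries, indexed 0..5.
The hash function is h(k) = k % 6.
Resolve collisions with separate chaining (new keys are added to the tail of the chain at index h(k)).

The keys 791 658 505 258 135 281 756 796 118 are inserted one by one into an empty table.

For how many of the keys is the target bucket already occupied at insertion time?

4

791 → bucket 5
658 → bucket 4
505 → bucket 1
258 → bucket 0
135 → bucket 3
281 → bucket 5 (collision)
756 → bucket 0 (collision)
796 → bucket 4 (collision)
118 → bucket 4 (collision)
Final buckets:
0: 258 -> 756
1: 505
2: ∅
3: 135
4: 658 -> 796 -> 118
5: 791 -> 281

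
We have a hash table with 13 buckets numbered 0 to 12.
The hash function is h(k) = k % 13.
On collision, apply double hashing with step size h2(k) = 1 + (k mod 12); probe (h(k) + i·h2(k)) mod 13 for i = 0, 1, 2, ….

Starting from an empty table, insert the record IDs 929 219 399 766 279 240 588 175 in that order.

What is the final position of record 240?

7

929 hashes to 6; slot 6 is free → place at 6.
219 hashes to 11; slot 11 is free → place at 11.
399 hashes to 9; slot 9 is free → place at 9.
766 hashes to 12; slot 12 is free → place at 12.
279 hashes to 6, h2=4; 6 taken → place at 10.
240 hashes to 6, h2=1; 6 taken → place at 7.
588 hashes to 3; slot 3 is free → place at 3.
175 hashes to 6, h2=8; 6 taken → place at 1.
Table: [-, 175, -, 588, -, -, 929, 240, -, 399, 279, 219, 766]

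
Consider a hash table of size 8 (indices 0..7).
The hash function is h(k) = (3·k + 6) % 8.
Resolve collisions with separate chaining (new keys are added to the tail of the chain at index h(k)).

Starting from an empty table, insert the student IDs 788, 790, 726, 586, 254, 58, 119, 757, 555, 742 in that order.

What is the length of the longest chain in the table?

4

788 → bucket 2
790 → bucket 0
726 → bucket 0 (collision)
586 → bucket 4
254 → bucket 0 (collision)
58 → bucket 4 (collision)
119 → bucket 3
757 → bucket 5
555 → bucket 7
742 → bucket 0 (collision)
Final buckets:
0: 790 -> 726 -> 254 -> 742
1: ∅
2: 788
3: 119
4: 586 -> 58
5: 757
6: ∅
7: 555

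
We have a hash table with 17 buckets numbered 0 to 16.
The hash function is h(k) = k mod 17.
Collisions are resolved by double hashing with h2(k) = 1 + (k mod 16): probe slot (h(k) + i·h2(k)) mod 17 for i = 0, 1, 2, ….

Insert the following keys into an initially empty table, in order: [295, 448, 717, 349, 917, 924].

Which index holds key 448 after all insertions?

295 hashes to 6; slot 6 is free => place at 6.
448 hashes to 6, h2=1; 6 taken => place at 7.
717 hashes to 3; slot 3 is free => place at 3.
349 hashes to 9; slot 9 is free => place at 9.
917 hashes to 16; slot 16 is free => place at 16.
924 hashes to 6, h2=13; 6 taken => place at 2.
Table: [∅, ∅, 924, 717, ∅, ∅, 295, 448, ∅, 349, ∅, ∅, ∅, ∅, ∅, ∅, 917]

7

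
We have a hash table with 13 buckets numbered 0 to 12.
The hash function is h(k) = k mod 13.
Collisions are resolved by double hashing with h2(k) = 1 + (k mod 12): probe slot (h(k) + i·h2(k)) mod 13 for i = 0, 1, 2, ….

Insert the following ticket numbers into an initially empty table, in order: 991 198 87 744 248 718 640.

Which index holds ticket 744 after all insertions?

991 hashes to 3; slot 3 is free -> place at 3.
198 hashes to 3, h2=7; 3 taken -> place at 10.
87 hashes to 9; slot 9 is free -> place at 9.
744 hashes to 3, h2=1; 3 taken -> place at 4.
248 hashes to 1; slot 1 is free -> place at 1.
718 hashes to 3, h2=11; 3,1 taken -> place at 12.
640 hashes to 3, h2=5; 3 taken -> place at 8.
Table: [., 248, ., 991, 744, ., ., ., 640, 87, 198, ., 718]

4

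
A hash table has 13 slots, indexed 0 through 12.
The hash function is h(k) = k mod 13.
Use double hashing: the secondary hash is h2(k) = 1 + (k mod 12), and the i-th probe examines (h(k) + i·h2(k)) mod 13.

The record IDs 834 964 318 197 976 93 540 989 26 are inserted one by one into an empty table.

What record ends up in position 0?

834: h=2 -> slot 2
964: h=2, h2=5, probe 2,7 -> slot 7
318: h=6 -> slot 6
197: h=2, h2=6, probe 2,8 -> slot 8
976: h=1 -> slot 1
93: h=2, h2=10, probe 2,12 -> slot 12
540: h=7, h2=1, probe 7,8,9 -> slot 9
989: h=1, h2=6, probe 1,7,0 -> slot 0
26: h=0, h2=3, probe 0,3 -> slot 3
Table: [989, 976, 834, 26, _, _, 318, 964, 197, 540, _, _, 93]

989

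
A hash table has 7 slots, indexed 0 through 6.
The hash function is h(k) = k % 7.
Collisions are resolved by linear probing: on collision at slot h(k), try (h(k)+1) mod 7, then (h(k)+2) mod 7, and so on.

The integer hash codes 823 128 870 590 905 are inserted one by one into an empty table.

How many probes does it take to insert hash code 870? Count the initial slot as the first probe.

2

823: h=4 → slot 4
128: h=2 → slot 2
870: h=2, probe 2,3 → slot 3
590: h=2, probe 2,3,4,5 → slot 5
905: h=2, probe 2,3,4,5,6 → slot 6
Table: [-, -, 128, 870, 823, 590, 905]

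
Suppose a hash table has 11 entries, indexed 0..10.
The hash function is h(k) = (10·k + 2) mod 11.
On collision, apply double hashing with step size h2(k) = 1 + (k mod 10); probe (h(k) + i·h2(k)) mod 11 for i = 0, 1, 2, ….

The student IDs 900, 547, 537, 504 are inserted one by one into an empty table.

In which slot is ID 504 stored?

9

900: h=4 → slot 4
547: h=5 → slot 5
537: h=4, h2=8, probe 4,1 → slot 1
504: h=4, h2=5, probe 4,9 → slot 9
Table: [—, 537, —, —, 900, 547, —, —, —, 504, —]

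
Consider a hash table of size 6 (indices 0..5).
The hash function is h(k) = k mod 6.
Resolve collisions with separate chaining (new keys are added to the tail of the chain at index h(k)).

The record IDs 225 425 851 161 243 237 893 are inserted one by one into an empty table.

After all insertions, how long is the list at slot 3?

Insert 225: h=3, bucket 3 empty -> new chain.
Insert 425: h=5, bucket 5 empty -> new chain.
Insert 851: h=5, bucket 5 nonempty -> append to chain.
Insert 161: h=5, bucket 5 nonempty -> append to chain.
Insert 243: h=3, bucket 3 nonempty -> append to chain.
Insert 237: h=3, bucket 3 nonempty -> append to chain.
Insert 893: h=5, bucket 5 nonempty -> append to chain.
Final buckets:
0: -
1: -
2: -
3: 225 -> 243 -> 237
4: -
5: 425 -> 851 -> 161 -> 893

3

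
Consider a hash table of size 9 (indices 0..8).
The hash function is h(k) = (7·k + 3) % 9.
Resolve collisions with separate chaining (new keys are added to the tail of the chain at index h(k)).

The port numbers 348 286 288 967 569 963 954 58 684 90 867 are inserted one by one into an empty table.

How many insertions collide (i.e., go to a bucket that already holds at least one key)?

5

Insert 348: h=0, bucket 0 empty → new chain.
Insert 286: h=7, bucket 7 empty → new chain.
Insert 288: h=3, bucket 3 empty → new chain.
Insert 967: h=4, bucket 4 empty → new chain.
Insert 569: h=8, bucket 8 empty → new chain.
Insert 963: h=3, bucket 3 nonempty → append to chain.
Insert 954: h=3, bucket 3 nonempty → append to chain.
Insert 58: h=4, bucket 4 nonempty → append to chain.
Insert 684: h=3, bucket 3 nonempty → append to chain.
Insert 90: h=3, bucket 3 nonempty → append to chain.
Insert 867: h=6, bucket 6 empty → new chain.
Final buckets:
0: 348
1: -
2: -
3: 288 -> 963 -> 954 -> 684 -> 90
4: 967 -> 58
5: -
6: 867
7: 286
8: 569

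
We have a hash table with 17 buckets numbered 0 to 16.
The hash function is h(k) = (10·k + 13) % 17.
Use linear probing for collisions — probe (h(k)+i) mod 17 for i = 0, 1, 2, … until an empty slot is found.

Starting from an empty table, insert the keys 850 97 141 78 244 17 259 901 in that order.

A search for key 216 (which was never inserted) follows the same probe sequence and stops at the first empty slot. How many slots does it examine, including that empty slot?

Insert 850: h=13, slot 13 empty => index 13.
Insert 97: h=14, slot 14 empty => index 14.
Insert 141: h=12, slot 12 empty => index 12.
Insert 78: h=11, slot 11 empty => index 11.
Insert 244: h=5, slot 5 empty => index 5.
Insert 17: h=13, slots 13,14 occupied => index 15.
Insert 259: h=2, slot 2 empty => index 2.
Insert 901: h=13, slots 13,14,15 occupied => index 16.
Table: [., ., 259, ., ., 244, ., ., ., ., ., 78, 141, 850, 97, 17, 901]
Lookup 216: h=14, probe 14,15,16,0 → slot 0 empty, not found.

4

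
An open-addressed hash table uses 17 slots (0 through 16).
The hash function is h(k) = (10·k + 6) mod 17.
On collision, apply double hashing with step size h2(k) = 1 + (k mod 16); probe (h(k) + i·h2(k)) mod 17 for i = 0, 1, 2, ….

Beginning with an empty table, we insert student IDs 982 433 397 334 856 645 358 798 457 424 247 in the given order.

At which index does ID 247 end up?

982: h=0 -> slot 0
433: h=1 -> slot 1
397: h=15 -> slot 15
334: h=14 -> slot 14
856: h=15, h2=9, probe 15,7 -> slot 7
645: h=13 -> slot 13
358: h=16 -> slot 16
798: h=13, h2=15, probe 13,11 -> slot 11
457: h=3 -> slot 3
424: h=13, h2=9, probe 13,5 -> slot 5
247: h=11, h2=8, probe 11,2 -> slot 2
Table: [982, 433, 247, 457, -, 424, -, 856, -, -, -, 798, -, 645, 334, 397, 358]

2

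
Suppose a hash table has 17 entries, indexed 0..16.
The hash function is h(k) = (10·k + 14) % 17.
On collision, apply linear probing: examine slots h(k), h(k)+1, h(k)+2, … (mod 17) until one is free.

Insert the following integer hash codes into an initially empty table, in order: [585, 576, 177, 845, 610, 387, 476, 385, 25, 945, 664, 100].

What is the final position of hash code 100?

1

585 hashes to 16; slot 16 is free => place at 16.
576 hashes to 11; slot 11 is free => place at 11.
177 hashes to 16; 16 taken => place at 0.
845 hashes to 15; slot 15 is free => place at 15.
610 hashes to 11; 11 taken => place at 12.
387 hashes to 8; slot 8 is free => place at 8.
476 hashes to 14; slot 14 is free => place at 14.
385 hashes to 5; slot 5 is free => place at 5.
25 hashes to 9; slot 9 is free => place at 9.
945 hashes to 12; 12 taken => place at 13.
664 hashes to 7; slot 7 is free => place at 7.
100 hashes to 11; 11,12,13,14,15,16,0 taken => place at 1.
Table: [177, 100, -, -, -, 385, -, 664, 387, 25, -, 576, 610, 945, 476, 845, 585]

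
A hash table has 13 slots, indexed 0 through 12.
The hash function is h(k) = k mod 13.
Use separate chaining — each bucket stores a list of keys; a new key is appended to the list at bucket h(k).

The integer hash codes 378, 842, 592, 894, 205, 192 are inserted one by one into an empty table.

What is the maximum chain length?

378 -> bucket 1
842 -> bucket 10
592 -> bucket 7
894 -> bucket 10 (collision)
205 -> bucket 10 (collision)
192 -> bucket 10 (collision)
Final buckets:
0: -
1: 378
2: -
3: -
4: -
5: -
6: -
7: 592
8: -
9: -
10: 842 -> 894 -> 205 -> 192
11: -
12: -

4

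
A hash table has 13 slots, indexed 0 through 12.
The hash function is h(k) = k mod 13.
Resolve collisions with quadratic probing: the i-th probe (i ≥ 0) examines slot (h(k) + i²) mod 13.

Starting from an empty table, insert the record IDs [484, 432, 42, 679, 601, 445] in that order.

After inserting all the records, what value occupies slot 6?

Insert 484: h=3, slot 3 empty => index 3.
Insert 432: h=3, slot 3 occupied => index 4.
Insert 42: h=3, slots 3,4 occupied => index 7.
Insert 679: h=3, slots 3,4,7 occupied => index 12.
Insert 601: h=3, slots 3,4,7,12 occupied => index 6.
Insert 445: h=3, slots 3,4,7,12,6 occupied => index 2.
Table: [—, —, 445, 484, 432, —, 601, 42, —, —, —, —, 679]

601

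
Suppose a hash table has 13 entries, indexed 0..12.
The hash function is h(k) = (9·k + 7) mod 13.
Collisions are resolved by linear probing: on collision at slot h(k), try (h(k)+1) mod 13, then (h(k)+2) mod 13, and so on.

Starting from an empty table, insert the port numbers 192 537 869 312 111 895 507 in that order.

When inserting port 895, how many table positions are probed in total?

192: h=6 → slot 6
537: h=4 → slot 4
869: h=2 → slot 2
312: h=7 → slot 7
111: h=5 → slot 5
895: h=2, probe 2,3 → slot 3
507: h=7, probe 7,8 → slot 8
Table: [_, _, 869, 895, 537, 111, 192, 312, 507, _, _, _, _]

2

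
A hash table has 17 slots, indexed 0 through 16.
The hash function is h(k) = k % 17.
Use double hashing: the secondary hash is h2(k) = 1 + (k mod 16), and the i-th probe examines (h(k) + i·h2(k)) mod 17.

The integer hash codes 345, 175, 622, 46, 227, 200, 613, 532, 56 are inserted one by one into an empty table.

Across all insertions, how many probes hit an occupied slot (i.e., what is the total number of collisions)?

Insert 345: h=5, slot 5 empty → index 5.
Insert 175: h=5, h2=16, slot 5 occupied → index 4.
Insert 622: h=10, slot 10 empty → index 10.
Insert 46: h=12, slot 12 empty → index 12.
Insert 227: h=6, slot 6 empty → index 6.
Insert 200: h=13, slot 13 empty → index 13.
Insert 613: h=1, slot 1 empty → index 1.
Insert 532: h=5, h2=5, slots 5,10 occupied → index 15.
Insert 56: h=5, h2=9, slot 5 occupied → index 14.
Table: [∅, 613, ∅, ∅, 175, 345, 227, ∅, ∅, ∅, 622, ∅, 46, 200, 56, 532, ∅]

4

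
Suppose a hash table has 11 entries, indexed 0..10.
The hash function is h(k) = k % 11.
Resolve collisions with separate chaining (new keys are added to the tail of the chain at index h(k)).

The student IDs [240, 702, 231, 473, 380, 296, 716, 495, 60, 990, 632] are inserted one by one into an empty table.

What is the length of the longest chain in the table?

Insert 240: h=9, bucket 9 empty -> new chain.
Insert 702: h=9, bucket 9 nonempty -> append to chain.
Insert 231: h=0, bucket 0 empty -> new chain.
Insert 473: h=0, bucket 0 nonempty -> append to chain.
Insert 380: h=6, bucket 6 empty -> new chain.
Insert 296: h=10, bucket 10 empty -> new chain.
Insert 716: h=1, bucket 1 empty -> new chain.
Insert 495: h=0, bucket 0 nonempty -> append to chain.
Insert 60: h=5, bucket 5 empty -> new chain.
Insert 990: h=0, bucket 0 nonempty -> append to chain.
Insert 632: h=5, bucket 5 nonempty -> append to chain.
Final buckets:
0: 231 -> 473 -> 495 -> 990
1: 716
2: -
3: -
4: -
5: 60 -> 632
6: 380
7: -
8: -
9: 240 -> 702
10: 296

4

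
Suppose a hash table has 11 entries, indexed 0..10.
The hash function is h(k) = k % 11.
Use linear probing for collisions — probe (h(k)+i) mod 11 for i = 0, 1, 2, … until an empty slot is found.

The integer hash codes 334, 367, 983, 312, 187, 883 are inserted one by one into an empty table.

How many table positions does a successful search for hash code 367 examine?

2

Insert 334: h=4, slot 4 empty -> index 4.
Insert 367: h=4, slot 4 occupied -> index 5.
Insert 983: h=4, slots 4,5 occupied -> index 6.
Insert 312: h=4, slots 4,5,6 occupied -> index 7.
Insert 187: h=0, slot 0 empty -> index 0.
Insert 883: h=3, slot 3 empty -> index 3.
Table: [187, ., ., 883, 334, 367, 983, 312, ., ., .]
Lookup 367: h=4, probe 4,5 → found at 5.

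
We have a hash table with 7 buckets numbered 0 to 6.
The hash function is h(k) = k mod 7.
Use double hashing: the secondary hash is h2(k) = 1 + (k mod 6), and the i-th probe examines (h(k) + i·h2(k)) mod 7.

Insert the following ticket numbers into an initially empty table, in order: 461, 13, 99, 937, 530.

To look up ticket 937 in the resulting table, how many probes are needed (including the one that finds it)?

3

Insert 461: h=6, slot 6 empty -> index 6.
Insert 13: h=6, h2=2, slot 6 occupied -> index 1.
Insert 99: h=1, h2=4, slot 1 occupied -> index 5.
Insert 937: h=6, h2=2, slots 6,1 occupied -> index 3.
Insert 530: h=5, h2=3, slots 5,1 occupied -> index 4.
Table: [-, 13, -, 937, 530, 99, 461]
Lookup 937: h=6, h2=2, probe 6,1,3 → found at 3.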